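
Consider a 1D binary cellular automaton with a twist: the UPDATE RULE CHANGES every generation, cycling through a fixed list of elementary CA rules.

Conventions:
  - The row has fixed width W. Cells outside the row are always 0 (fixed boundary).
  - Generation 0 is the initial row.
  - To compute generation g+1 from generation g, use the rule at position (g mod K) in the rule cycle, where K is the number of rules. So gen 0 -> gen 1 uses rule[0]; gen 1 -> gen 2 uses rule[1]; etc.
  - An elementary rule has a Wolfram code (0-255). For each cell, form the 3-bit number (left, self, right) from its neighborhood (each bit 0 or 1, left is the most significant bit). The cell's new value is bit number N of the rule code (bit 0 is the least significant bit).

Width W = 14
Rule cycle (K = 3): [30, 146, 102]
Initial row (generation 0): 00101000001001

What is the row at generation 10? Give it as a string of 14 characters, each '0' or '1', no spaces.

Gen 0: 00101000001001
Gen 1 (rule 30): 01101100011111
Gen 2 (rule 146): 10000010101110
Gen 3 (rule 102): 10000111110010
Gen 4 (rule 30): 11001100001111
Gen 5 (rule 146): 00110010010110
Gen 6 (rule 102): 01010110111010
Gen 7 (rule 30): 11010100100011
Gen 8 (rule 146): 00000011010100
Gen 9 (rule 102): 00000101111100
Gen 10 (rule 30): 00001101000010

Answer: 00001101000010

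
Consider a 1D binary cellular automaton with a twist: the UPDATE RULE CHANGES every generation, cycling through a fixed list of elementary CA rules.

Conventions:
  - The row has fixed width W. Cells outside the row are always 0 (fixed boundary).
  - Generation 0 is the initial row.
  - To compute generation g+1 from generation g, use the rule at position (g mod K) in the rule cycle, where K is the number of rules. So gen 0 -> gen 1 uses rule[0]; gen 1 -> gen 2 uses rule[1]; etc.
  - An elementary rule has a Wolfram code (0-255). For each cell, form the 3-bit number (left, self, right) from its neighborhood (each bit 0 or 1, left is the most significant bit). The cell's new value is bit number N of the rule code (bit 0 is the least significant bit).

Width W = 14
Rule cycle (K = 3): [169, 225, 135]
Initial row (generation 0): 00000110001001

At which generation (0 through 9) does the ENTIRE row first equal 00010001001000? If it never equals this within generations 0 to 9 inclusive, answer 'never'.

Gen 0: 00000110001001
Gen 1 (rule 169): 11110100100000
Gen 2 (rule 225): 01111000001111
Gen 3 (rule 135): 10110011110110
Gen 4 (rule 169): 01100011101100
Gen 5 (rule 225): 00101001110101
Gen 6 (rule 135): 11101010100101
Gen 7 (rule 169): 11010101000010
Gen 8 (rule 225): 01101010011000
Gen 9 (rule 135): 10001010100011

Answer: never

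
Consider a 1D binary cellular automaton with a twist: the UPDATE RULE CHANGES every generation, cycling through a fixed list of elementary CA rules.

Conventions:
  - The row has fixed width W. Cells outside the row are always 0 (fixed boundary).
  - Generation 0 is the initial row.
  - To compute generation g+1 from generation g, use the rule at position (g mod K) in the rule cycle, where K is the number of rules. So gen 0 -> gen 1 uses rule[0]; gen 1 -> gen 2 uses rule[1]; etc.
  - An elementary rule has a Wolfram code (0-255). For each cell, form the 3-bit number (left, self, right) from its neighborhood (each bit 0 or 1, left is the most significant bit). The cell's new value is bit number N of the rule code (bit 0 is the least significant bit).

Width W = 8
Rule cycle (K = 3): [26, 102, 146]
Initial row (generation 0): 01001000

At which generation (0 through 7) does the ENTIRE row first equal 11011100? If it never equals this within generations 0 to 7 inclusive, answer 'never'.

Gen 0: 01001000
Gen 1 (rule 26): 10110100
Gen 2 (rule 102): 11011100
Gen 3 (rule 146): 00001010
Gen 4 (rule 26): 00010001
Gen 5 (rule 102): 00110011
Gen 6 (rule 146): 01001100
Gen 7 (rule 26): 10111010

Answer: 2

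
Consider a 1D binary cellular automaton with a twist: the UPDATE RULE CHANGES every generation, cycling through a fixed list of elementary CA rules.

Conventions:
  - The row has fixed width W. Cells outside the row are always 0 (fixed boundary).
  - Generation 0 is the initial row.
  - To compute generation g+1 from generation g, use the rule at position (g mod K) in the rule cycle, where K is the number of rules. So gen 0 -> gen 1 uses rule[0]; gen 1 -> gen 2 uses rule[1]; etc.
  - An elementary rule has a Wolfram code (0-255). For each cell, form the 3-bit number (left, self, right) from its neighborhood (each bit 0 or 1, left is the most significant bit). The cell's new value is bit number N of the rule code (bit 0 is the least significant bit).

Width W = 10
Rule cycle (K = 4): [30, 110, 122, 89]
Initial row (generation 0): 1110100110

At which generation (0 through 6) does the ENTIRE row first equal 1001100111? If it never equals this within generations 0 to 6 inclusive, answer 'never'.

Answer: 2

Derivation:
Gen 0: 1110100110
Gen 1 (rule 30): 1000111101
Gen 2 (rule 110): 1001100111
Gen 3 (rule 122): 0111111101
Gen 4 (rule 89): 0100000100
Gen 5 (rule 30): 1110001110
Gen 6 (rule 110): 1010011010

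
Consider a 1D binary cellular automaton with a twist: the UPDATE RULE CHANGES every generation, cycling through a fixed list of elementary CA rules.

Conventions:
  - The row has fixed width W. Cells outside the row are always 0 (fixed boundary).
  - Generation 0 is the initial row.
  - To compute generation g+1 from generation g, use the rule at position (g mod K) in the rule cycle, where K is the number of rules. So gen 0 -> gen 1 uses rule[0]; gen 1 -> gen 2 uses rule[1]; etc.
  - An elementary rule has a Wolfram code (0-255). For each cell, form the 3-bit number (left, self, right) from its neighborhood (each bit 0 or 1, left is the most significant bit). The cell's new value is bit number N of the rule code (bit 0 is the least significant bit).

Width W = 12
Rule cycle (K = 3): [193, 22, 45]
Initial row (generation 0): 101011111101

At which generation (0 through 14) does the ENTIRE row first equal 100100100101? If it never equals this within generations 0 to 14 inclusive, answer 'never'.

Gen 0: 101011111101
Gen 1 (rule 193): 000001111100
Gen 2 (rule 22): 000010000010
Gen 3 (rule 45): 111010111010
Gen 4 (rule 193): 011000011000
Gen 5 (rule 22): 100100100100
Gen 6 (rule 45): 100100100101
Gen 7 (rule 193): 000000000000
Gen 8 (rule 22): 000000000000
Gen 9 (rule 45): 111111111111
Gen 10 (rule 193): 011111111111
Gen 11 (rule 22): 100000000000
Gen 12 (rule 45): 101111111111
Gen 13 (rule 193): 000111111111
Gen 14 (rule 22): 001000000000

Answer: 6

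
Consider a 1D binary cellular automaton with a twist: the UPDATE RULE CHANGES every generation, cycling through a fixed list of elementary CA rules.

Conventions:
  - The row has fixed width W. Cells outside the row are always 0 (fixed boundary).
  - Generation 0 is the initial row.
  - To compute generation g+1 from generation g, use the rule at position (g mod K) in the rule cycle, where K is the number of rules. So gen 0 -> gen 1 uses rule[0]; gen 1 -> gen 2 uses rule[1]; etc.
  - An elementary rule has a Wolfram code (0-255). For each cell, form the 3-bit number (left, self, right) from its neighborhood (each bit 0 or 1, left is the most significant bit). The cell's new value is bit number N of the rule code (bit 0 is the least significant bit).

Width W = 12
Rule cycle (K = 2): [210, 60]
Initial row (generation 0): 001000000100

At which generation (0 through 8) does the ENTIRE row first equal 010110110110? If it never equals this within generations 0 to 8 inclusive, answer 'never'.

Gen 0: 001000000100
Gen 1 (rule 210): 010100001010
Gen 2 (rule 60): 011110001111
Gen 3 (rule 210): 101111010111
Gen 4 (rule 60): 111000111100
Gen 5 (rule 210): 011101011110
Gen 6 (rule 60): 010011110001
Gen 7 (rule 210): 101101111010
Gen 8 (rule 60): 111011000111

Answer: never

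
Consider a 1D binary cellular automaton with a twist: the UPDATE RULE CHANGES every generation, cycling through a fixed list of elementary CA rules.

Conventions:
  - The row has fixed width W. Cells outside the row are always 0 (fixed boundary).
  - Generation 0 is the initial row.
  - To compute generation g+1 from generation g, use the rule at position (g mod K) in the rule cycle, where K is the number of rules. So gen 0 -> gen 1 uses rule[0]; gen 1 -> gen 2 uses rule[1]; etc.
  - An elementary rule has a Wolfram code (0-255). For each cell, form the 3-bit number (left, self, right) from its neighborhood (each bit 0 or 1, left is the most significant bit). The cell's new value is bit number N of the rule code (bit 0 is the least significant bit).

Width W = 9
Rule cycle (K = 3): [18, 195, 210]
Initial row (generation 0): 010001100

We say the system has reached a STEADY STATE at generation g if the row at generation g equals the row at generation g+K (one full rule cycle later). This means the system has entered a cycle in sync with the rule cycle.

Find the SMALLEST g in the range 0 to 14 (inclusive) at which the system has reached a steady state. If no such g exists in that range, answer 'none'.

Gen 0: 010001100
Gen 1 (rule 18): 101010010
Gen 2 (rule 195): 000000100
Gen 3 (rule 210): 000001010
Gen 4 (rule 18): 000010001
Gen 5 (rule 195): 111100110
Gen 6 (rule 210): 011111011
Gen 7 (rule 18): 100000000
Gen 8 (rule 195): 001111111
Gen 9 (rule 210): 010111111
Gen 10 (rule 18): 100000000
Gen 11 (rule 195): 001111111
Gen 12 (rule 210): 010111111
Gen 13 (rule 18): 100000000
Gen 14 (rule 195): 001111111
Gen 15 (rule 210): 010111111
Gen 16 (rule 18): 100000000
Gen 17 (rule 195): 001111111

Answer: 7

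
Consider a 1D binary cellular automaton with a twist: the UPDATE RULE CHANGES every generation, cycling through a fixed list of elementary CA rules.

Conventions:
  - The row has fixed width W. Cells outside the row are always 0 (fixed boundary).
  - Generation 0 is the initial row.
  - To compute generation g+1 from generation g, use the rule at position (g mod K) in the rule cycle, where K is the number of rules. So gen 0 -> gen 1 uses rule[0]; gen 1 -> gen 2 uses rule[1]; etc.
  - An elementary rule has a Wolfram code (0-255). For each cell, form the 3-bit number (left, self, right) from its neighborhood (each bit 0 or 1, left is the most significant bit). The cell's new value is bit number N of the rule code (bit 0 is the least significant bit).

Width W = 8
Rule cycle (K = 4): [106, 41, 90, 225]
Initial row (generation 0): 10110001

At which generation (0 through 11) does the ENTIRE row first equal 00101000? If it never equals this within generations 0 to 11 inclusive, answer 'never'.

Gen 0: 10110001
Gen 1 (rule 106): 01110010
Gen 2 (rule 41): 01000000
Gen 3 (rule 90): 10100000
Gen 4 (rule 225): 01001111
Gen 5 (rule 106): 10011001
Gen 6 (rule 41): 00010000
Gen 7 (rule 90): 00101000
Gen 8 (rule 225): 10010011
Gen 9 (rule 106): 00100111
Gen 10 (rule 41): 10000100
Gen 11 (rule 90): 01001010

Answer: 7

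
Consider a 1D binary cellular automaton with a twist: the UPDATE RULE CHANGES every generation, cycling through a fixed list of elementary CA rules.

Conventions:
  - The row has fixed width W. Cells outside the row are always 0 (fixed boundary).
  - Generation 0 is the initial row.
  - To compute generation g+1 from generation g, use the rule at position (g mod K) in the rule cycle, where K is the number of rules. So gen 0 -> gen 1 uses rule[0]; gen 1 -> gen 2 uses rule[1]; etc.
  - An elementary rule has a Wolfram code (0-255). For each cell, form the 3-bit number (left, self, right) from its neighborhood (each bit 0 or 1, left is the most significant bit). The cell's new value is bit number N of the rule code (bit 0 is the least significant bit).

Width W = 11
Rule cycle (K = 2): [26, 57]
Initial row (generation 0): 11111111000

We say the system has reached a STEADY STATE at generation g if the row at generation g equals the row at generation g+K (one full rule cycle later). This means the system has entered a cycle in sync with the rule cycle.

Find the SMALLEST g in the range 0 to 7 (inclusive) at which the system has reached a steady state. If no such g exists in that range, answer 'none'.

Answer: none

Derivation:
Gen 0: 11111111000
Gen 1 (rule 26): 10000000100
Gen 2 (rule 57): 01111110011
Gen 3 (rule 26): 11000001110
Gen 4 (rule 57): 10111101001
Gen 5 (rule 26): 00100000110
Gen 6 (rule 57): 10011110101
Gen 7 (rule 26): 01110000000
Gen 8 (rule 57): 01001111111
Gen 9 (rule 26): 10111000000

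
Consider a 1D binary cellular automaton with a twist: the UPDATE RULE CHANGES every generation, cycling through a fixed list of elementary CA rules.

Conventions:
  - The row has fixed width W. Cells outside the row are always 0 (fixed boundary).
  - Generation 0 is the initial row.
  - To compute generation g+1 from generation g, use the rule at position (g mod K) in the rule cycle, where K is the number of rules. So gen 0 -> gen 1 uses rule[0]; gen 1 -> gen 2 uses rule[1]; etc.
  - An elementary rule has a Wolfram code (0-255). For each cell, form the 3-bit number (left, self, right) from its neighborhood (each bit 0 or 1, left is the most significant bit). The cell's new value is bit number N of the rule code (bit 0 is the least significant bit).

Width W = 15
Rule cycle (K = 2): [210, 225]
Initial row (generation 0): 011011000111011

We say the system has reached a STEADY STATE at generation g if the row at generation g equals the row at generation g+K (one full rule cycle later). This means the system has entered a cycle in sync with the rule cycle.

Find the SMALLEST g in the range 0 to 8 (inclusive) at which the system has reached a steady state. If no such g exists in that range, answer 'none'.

Gen 0: 011011000111011
Gen 1 (rule 210): 101001101011001
Gen 2 (rule 225): 010000110101000
Gen 3 (rule 210): 101001010000100
Gen 4 (rule 225): 010000100110001
Gen 5 (rule 210): 101001011011010
Gen 6 (rule 225): 010000101101100
Gen 7 (rule 210): 101001000100110
Gen 8 (rule 225): 010000010000010
Gen 9 (rule 210): 101000101000101
Gen 10 (rule 225): 010010010010010

Answer: none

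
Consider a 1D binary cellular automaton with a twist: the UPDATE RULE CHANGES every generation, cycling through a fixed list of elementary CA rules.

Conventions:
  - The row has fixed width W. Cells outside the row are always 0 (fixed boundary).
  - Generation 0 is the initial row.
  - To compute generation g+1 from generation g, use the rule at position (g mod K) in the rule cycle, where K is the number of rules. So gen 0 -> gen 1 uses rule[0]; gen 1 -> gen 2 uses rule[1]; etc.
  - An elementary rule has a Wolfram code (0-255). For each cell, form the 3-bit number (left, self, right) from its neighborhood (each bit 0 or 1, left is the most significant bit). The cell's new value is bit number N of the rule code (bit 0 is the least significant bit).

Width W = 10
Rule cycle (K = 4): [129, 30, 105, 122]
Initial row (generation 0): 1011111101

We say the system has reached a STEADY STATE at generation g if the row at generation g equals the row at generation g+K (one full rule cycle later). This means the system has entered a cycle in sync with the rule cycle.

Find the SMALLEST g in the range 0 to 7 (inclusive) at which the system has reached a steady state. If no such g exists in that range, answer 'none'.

Answer: none

Derivation:
Gen 0: 1011111101
Gen 1 (rule 129): 0001111000
Gen 2 (rule 30): 0011000100
Gen 3 (rule 105): 1011010001
Gen 4 (rule 122): 0111101010
Gen 5 (rule 129): 0011000000
Gen 6 (rule 30): 0110100000
Gen 7 (rule 105): 0111001111
Gen 8 (rule 122): 1101111001
Gen 9 (rule 129): 0000110000
Gen 10 (rule 30): 0001101000
Gen 11 (rule 105): 1101110011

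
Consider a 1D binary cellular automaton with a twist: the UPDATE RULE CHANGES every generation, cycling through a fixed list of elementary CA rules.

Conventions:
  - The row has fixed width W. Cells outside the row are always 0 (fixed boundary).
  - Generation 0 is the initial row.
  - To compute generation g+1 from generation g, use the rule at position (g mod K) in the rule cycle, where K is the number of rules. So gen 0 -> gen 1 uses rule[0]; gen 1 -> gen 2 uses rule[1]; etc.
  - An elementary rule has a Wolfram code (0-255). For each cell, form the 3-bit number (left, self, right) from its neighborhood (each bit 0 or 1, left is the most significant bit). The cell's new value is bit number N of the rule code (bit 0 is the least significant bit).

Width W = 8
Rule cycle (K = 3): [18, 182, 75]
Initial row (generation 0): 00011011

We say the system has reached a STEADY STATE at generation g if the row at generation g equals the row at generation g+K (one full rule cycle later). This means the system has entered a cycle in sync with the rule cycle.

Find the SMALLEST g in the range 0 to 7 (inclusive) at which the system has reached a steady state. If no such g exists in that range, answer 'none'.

Answer: 4

Derivation:
Gen 0: 00011011
Gen 1 (rule 18): 00100000
Gen 2 (rule 182): 01110000
Gen 3 (rule 75): 11010111
Gen 4 (rule 18): 00000000
Gen 5 (rule 182): 00000000
Gen 6 (rule 75): 11111111
Gen 7 (rule 18): 00000000
Gen 8 (rule 182): 00000000
Gen 9 (rule 75): 11111111
Gen 10 (rule 18): 00000000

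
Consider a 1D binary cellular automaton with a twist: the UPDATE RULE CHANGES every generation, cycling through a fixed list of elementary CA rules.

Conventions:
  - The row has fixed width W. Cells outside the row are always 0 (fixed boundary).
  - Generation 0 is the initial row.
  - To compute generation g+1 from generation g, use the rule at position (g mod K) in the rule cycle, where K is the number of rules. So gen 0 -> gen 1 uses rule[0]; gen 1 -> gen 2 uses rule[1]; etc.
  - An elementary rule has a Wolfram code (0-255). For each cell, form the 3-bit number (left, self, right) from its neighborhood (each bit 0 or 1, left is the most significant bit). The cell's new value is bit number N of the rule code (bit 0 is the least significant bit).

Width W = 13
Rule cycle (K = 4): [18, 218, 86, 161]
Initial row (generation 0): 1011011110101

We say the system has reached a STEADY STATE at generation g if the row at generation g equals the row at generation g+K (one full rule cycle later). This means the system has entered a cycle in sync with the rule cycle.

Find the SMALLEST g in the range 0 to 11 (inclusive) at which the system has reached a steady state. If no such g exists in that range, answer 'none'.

Gen 0: 1011011110101
Gen 1 (rule 18): 0000000000000
Gen 2 (rule 218): 0000000000000
Gen 3 (rule 86): 0000000000000
Gen 4 (rule 161): 1111111111111
Gen 5 (rule 18): 0000000000000
Gen 6 (rule 218): 0000000000000
Gen 7 (rule 86): 0000000000000
Gen 8 (rule 161): 1111111111111
Gen 9 (rule 18): 0000000000000
Gen 10 (rule 218): 0000000000000
Gen 11 (rule 86): 0000000000000
Gen 12 (rule 161): 1111111111111
Gen 13 (rule 18): 0000000000000
Gen 14 (rule 218): 0000000000000
Gen 15 (rule 86): 0000000000000

Answer: 1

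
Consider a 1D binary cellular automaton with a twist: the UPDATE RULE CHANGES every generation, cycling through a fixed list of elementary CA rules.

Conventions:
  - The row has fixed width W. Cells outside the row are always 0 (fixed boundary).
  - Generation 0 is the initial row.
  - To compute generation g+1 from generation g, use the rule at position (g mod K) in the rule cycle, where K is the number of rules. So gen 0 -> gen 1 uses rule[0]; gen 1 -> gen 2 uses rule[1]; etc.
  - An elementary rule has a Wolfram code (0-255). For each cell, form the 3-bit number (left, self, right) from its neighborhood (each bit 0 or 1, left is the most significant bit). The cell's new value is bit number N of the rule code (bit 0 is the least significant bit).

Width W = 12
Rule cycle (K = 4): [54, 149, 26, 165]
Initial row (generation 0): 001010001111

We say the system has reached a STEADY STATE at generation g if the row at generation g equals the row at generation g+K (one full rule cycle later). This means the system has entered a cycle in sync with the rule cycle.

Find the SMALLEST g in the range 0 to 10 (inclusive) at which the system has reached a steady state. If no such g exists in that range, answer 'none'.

Gen 0: 001010001111
Gen 1 (rule 54): 011111010000
Gen 2 (rule 149): 001110011111
Gen 3 (rule 26): 011001110000
Gen 4 (rule 165): 000000100111
Gen 5 (rule 54): 000001111000
Gen 6 (rule 149): 111100110111
Gen 7 (rule 26): 100011100100
Gen 8 (rule 165): 101001000101
Gen 9 (rule 54): 111111101111
Gen 10 (rule 149): 011111000110
Gen 11 (rule 26): 110000101101
Gen 12 (rule 165): 000110110011
Gen 13 (rule 54): 001001001100
Gen 14 (rule 149): 101101100011

Answer: none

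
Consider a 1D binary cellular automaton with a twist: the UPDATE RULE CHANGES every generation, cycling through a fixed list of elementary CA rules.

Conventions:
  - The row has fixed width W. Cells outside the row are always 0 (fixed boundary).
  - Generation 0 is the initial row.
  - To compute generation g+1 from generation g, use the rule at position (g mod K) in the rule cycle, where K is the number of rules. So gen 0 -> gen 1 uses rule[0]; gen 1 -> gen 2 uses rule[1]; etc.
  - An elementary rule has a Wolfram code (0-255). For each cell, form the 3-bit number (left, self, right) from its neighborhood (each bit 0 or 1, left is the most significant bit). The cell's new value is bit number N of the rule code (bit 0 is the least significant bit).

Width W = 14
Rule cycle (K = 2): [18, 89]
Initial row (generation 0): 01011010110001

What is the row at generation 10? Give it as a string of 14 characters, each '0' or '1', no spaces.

Gen 0: 01011010110001
Gen 1 (rule 18): 10000000001010
Gen 2 (rule 89): 01111111100001
Gen 3 (rule 18): 10000000010010
Gen 4 (rule 89): 01111111001001
Gen 5 (rule 18): 10000000110110
Gen 6 (rule 89): 01111110110111
Gen 7 (rule 18): 10000000000000
Gen 8 (rule 89): 01111111111111
Gen 9 (rule 18): 10000000000000
Gen 10 (rule 89): 01111111111111

Answer: 01111111111111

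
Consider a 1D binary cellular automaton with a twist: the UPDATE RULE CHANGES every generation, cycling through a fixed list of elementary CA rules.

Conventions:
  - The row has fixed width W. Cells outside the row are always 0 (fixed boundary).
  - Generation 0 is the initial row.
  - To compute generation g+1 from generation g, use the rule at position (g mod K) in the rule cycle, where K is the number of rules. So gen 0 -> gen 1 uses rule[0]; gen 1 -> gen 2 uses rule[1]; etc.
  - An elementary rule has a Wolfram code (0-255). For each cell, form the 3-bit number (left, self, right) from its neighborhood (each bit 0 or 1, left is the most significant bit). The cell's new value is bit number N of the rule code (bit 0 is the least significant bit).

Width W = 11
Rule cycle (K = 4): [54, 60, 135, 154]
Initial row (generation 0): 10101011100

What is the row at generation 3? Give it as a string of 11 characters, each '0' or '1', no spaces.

Answer: 10111110100

Derivation:
Gen 0: 10101011100
Gen 1 (rule 54): 11111100010
Gen 2 (rule 60): 10000010011
Gen 3 (rule 135): 10111110100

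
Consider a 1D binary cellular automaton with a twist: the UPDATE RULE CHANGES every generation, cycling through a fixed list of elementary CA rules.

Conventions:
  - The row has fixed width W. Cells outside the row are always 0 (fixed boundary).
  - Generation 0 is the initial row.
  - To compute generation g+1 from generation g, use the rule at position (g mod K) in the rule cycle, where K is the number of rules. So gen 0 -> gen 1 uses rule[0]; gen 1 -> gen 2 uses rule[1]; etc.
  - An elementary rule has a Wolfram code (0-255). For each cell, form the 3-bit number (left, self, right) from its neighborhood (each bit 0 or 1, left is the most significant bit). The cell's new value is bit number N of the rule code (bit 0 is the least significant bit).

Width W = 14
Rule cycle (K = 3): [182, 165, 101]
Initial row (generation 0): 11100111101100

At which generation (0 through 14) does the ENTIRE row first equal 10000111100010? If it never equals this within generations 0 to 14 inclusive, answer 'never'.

Answer: 6

Derivation:
Gen 0: 11100111101100
Gen 1 (rule 182): 01011011010010
Gen 2 (rule 165): 01100100110010
Gen 3 (rule 101): 00100100010010
Gen 4 (rule 182): 01111110111111
Gen 5 (rule 165): 00111101011110
Gen 6 (rule 101): 10000111100010
Gen 7 (rule 182): 11001011010111
Gen 8 (rule 165): 00001100111010
Gen 9 (rule 101): 11100100001110
Gen 10 (rule 182): 01011110010101
Gen 11 (rule 165): 01101100011111
Gen 12 (rule 101): 00110101000001
Gen 13 (rule 182): 01001111100011
Gen 14 (rule 165): 01000111001000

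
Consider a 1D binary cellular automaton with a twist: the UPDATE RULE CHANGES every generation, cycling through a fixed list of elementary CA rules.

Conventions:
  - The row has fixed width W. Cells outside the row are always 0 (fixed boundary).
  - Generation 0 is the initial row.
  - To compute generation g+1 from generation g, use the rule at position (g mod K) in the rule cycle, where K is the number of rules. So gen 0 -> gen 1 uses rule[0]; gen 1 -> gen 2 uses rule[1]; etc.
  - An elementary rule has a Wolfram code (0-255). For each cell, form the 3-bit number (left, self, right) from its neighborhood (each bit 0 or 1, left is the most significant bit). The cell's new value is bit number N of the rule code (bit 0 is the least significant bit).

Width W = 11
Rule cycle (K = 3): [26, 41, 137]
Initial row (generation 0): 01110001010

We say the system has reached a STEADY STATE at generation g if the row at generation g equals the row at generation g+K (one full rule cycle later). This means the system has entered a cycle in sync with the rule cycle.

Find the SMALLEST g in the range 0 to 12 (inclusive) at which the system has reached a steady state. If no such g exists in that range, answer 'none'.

Gen 0: 01110001010
Gen 1 (rule 26): 11001010001
Gen 2 (rule 41): 10000100100
Gen 3 (rule 137): 00110000001
Gen 4 (rule 26): 01101000010
Gen 5 (rule 41): 01010011000
Gen 6 (rule 137): 00000010011
Gen 7 (rule 26): 00000101110
Gen 8 (rule 41): 11110011000
Gen 9 (rule 137): 11100010011
Gen 10 (rule 26): 10010101110
Gen 11 (rule 41): 00001011000
Gen 12 (rule 137): 11100010011
Gen 13 (rule 26): 10010101110
Gen 14 (rule 41): 00001011000
Gen 15 (rule 137): 11100010011

Answer: 9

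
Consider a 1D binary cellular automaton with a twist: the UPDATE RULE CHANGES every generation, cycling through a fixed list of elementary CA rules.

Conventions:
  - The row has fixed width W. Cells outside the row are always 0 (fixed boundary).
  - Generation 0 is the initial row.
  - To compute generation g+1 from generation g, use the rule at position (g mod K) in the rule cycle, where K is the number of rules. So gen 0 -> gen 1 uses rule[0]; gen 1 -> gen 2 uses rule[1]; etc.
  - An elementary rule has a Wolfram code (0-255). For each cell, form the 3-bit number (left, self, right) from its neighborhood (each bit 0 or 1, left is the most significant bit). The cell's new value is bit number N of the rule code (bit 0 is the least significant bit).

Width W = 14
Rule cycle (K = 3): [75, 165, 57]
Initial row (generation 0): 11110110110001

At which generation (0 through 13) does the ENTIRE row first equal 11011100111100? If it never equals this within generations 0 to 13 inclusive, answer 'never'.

Answer: never

Derivation:
Gen 0: 11110110110001
Gen 1 (rule 75): 10010110110110
Gen 2 (rule 165): 10011001001000
Gen 3 (rule 57): 01010100100111
Gen 4 (rule 75): 10000001001101
Gen 5 (rule 165): 10111101000011
Gen 6 (rule 57): 01100010111010
Gen 7 (rule 75): 11101100101000
Gen 8 (rule 165): 01010000111011
Gen 9 (rule 57): 00101110100110
Gen 10 (rule 75): 11001010001110
Gen 11 (rule 165): 00001110100100
Gen 12 (rule 57): 11101001010011
Gen 13 (rule 75): 10100010000111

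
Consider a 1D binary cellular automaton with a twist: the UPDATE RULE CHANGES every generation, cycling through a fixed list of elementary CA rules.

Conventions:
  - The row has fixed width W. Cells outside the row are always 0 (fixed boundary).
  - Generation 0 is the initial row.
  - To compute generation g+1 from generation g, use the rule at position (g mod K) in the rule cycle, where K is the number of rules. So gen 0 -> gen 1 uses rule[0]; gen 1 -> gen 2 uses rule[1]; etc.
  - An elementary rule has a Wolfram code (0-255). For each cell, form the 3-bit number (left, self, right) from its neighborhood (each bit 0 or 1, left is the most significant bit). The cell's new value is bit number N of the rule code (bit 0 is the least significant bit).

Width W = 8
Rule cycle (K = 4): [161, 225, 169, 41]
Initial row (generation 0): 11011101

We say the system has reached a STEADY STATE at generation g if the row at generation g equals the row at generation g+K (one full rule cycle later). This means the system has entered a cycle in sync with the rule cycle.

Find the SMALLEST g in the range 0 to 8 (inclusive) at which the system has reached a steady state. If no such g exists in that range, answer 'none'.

Gen 0: 11011101
Gen 1 (rule 161): 00101010
Gen 2 (rule 225): 10010100
Gen 3 (rule 169): 00001001
Gen 4 (rule 41): 11100000
Gen 5 (rule 161): 01001111
Gen 6 (rule 225): 00000111
Gen 7 (rule 169): 11110110
Gen 8 (rule 41): 10001100
Gen 9 (rule 161): 00100001
Gen 10 (rule 225): 10001100
Gen 11 (rule 169): 00101001
Gen 12 (rule 41): 10010000

Answer: none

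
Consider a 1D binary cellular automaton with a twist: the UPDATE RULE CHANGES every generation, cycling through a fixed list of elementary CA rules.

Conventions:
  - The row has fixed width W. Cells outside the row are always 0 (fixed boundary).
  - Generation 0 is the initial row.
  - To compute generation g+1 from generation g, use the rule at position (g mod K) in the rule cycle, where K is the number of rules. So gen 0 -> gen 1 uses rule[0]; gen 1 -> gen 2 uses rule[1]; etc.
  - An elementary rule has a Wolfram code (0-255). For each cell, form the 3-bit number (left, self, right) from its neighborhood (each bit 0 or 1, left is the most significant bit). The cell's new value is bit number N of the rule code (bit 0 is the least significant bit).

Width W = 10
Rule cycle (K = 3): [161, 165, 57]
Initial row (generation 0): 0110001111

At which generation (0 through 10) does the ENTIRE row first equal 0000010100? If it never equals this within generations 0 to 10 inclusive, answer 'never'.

Gen 0: 0110001111
Gen 1 (rule 161): 0000100110
Gen 2 (rule 165): 1110100000
Gen 3 (rule 57): 1001011111
Gen 4 (rule 161): 0000101110
Gen 5 (rule 165): 1110110100
Gen 6 (rule 57): 1001101011
Gen 7 (rule 161): 0000010100
Gen 8 (rule 165): 1111011101
Gen 9 (rule 57): 1000110010
Gen 10 (rule 161): 0010000000

Answer: 7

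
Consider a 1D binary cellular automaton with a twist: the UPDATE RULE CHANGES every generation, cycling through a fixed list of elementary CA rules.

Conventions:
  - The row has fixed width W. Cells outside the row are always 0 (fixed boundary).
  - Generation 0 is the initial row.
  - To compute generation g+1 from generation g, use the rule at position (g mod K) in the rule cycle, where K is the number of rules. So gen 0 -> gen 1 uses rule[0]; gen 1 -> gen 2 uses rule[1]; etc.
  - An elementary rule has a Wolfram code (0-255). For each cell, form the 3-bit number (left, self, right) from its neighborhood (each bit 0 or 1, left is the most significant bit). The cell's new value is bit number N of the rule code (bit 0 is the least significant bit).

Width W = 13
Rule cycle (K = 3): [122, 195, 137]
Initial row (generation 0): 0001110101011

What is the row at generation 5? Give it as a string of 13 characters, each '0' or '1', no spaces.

Answer: 1001111011100

Derivation:
Gen 0: 0001110101011
Gen 1 (rule 122): 0011011010111
Gen 2 (rule 195): 1101001000011
Gen 3 (rule 137): 1000000011010
Gen 4 (rule 122): 0100000111101
Gen 5 (rule 195): 1001111011100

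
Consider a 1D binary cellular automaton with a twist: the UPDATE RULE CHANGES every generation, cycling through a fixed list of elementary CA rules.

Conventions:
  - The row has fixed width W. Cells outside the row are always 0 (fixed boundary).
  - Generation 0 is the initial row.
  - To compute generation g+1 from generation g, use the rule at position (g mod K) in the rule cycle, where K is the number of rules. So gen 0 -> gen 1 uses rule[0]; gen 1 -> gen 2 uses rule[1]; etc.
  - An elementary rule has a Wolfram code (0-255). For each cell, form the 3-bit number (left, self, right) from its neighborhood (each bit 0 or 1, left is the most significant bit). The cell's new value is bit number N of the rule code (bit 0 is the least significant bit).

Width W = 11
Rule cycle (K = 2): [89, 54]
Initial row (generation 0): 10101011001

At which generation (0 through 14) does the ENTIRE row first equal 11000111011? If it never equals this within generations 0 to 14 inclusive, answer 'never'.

Answer: 10

Derivation:
Gen 0: 10101011001
Gen 1 (rule 89): 00000011100
Gen 2 (rule 54): 00000100010
Gen 3 (rule 89): 11110011001
Gen 4 (rule 54): 00001100111
Gen 5 (rule 89): 11101110101
Gen 6 (rule 54): 00010001111
Gen 7 (rule 89): 11001101001
Gen 8 (rule 54): 00110011111
Gen 9 (rule 89): 10111010001
Gen 10 (rule 54): 11000111011
Gen 11 (rule 89): 11110101011
Gen 12 (rule 54): 00001111100
Gen 13 (rule 89): 11101000111
Gen 14 (rule 54): 00011101000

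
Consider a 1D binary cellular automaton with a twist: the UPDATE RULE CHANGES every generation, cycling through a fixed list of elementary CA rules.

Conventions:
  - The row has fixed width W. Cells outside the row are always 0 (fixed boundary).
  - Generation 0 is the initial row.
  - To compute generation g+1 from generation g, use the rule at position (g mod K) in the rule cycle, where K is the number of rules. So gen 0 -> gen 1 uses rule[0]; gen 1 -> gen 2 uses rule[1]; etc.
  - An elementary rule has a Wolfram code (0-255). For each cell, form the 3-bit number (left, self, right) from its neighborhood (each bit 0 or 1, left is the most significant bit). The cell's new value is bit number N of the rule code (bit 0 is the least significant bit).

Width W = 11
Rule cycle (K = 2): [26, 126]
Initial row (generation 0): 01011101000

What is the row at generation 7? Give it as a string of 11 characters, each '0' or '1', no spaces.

Gen 0: 01011101000
Gen 1 (rule 26): 10010000100
Gen 2 (rule 126): 11111001110
Gen 3 (rule 26): 10000111001
Gen 4 (rule 126): 11001101111
Gen 5 (rule 26): 10111001000
Gen 6 (rule 126): 11101111100
Gen 7 (rule 26): 10001000010

Answer: 10001000010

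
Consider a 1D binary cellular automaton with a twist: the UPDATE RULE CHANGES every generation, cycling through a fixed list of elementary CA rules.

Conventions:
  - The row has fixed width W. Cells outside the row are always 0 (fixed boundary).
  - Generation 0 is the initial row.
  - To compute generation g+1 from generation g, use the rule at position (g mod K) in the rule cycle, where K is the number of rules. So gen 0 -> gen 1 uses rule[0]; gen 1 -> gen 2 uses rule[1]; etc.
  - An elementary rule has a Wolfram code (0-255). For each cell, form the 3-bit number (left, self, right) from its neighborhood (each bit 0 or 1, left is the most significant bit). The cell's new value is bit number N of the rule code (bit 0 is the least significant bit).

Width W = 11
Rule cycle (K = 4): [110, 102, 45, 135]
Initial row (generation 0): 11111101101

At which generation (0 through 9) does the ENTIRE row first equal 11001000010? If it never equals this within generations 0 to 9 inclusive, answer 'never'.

Answer: never

Derivation:
Gen 0: 11111101101
Gen 1 (rule 110): 10000111111
Gen 2 (rule 102): 10001000001
Gen 3 (rule 45): 10101011101
Gen 4 (rule 135): 10101001001
Gen 5 (rule 110): 11111011011
Gen 6 (rule 102): 00001101101
Gen 7 (rule 45): 11101011011
Gen 8 (rule 135): 01001000000
Gen 9 (rule 110): 11011000000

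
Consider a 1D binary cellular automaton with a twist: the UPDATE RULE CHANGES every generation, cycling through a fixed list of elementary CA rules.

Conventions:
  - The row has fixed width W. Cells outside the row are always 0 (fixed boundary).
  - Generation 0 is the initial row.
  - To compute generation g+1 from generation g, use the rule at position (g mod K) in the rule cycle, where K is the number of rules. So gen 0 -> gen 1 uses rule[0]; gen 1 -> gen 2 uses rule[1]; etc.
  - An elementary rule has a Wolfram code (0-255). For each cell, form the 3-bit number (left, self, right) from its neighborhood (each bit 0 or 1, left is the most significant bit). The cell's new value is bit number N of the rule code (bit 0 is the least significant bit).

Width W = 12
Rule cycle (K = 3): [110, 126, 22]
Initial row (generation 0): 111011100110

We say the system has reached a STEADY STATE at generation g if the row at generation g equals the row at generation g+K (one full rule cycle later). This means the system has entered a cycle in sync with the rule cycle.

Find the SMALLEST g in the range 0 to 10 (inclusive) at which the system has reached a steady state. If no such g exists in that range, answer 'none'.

Gen 0: 111011100110
Gen 1 (rule 110): 101110101110
Gen 2 (rule 126): 111011111011
Gen 3 (rule 22): 000000000000
Gen 4 (rule 110): 000000000000
Gen 5 (rule 126): 000000000000
Gen 6 (rule 22): 000000000000
Gen 7 (rule 110): 000000000000
Gen 8 (rule 126): 000000000000
Gen 9 (rule 22): 000000000000
Gen 10 (rule 110): 000000000000
Gen 11 (rule 126): 000000000000
Gen 12 (rule 22): 000000000000
Gen 13 (rule 110): 000000000000

Answer: 3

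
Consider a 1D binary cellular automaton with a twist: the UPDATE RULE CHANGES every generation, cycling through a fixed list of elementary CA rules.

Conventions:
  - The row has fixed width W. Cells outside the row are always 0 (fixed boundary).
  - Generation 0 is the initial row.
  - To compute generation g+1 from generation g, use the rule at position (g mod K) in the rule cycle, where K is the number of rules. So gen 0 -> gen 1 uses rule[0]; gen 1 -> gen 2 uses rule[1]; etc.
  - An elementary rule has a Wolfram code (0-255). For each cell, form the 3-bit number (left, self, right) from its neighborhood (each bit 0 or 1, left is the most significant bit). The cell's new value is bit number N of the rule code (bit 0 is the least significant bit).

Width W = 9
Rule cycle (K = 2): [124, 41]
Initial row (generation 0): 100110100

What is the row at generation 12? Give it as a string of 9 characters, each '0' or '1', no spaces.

Gen 0: 100110100
Gen 1 (rule 124): 110111110
Gen 2 (rule 41): 101100000
Gen 3 (rule 124): 111110000
Gen 4 (rule 41): 100000111
Gen 5 (rule 124): 110000101
Gen 6 (rule 41): 100110010
Gen 7 (rule 124): 110111011
Gen 8 (rule 41): 101100110
Gen 9 (rule 124): 111110111
Gen 10 (rule 41): 100001100
Gen 11 (rule 124): 110001110
Gen 12 (rule 41): 100101000

Answer: 100101000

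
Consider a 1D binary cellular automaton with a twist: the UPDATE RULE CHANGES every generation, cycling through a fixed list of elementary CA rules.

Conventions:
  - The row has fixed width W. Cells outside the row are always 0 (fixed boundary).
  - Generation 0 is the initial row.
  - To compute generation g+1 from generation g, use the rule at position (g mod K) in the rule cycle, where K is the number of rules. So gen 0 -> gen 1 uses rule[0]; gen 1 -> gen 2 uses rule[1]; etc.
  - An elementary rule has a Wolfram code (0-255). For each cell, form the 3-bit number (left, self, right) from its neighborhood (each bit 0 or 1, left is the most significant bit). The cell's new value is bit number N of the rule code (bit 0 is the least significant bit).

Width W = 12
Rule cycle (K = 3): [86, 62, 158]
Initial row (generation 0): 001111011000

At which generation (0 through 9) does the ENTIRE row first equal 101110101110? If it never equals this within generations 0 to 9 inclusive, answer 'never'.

Answer: 6

Derivation:
Gen 0: 001111011000
Gen 1 (rule 86): 010001001100
Gen 2 (rule 62): 111011111010
Gen 3 (rule 158): 110011110011
Gen 4 (rule 86): 011100011101
Gen 5 (rule 62): 110010110011
Gen 6 (rule 158): 101110101110
Gen 7 (rule 86): 100010100011
Gen 8 (rule 62): 110111110110
Gen 9 (rule 158): 100111100101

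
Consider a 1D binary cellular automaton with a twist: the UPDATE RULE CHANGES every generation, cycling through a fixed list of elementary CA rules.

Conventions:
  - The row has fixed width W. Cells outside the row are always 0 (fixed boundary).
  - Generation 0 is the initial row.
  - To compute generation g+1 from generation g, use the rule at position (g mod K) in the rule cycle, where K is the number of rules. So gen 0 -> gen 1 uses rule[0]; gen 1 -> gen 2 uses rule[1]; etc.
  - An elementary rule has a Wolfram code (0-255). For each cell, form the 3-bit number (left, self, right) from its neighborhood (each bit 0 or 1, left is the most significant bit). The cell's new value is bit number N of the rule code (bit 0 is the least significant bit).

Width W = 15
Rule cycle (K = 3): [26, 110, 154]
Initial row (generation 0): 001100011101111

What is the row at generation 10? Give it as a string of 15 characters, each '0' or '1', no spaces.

Gen 0: 001100011101111
Gen 1 (rule 26): 011010110001000
Gen 2 (rule 110): 111111110011000
Gen 3 (rule 154): 111111101110100
Gen 4 (rule 26): 100000001000010
Gen 5 (rule 110): 100000011000110
Gen 6 (rule 154): 010000110101101
Gen 7 (rule 26): 101001100001000
Gen 8 (rule 110): 111011100011000
Gen 9 (rule 154): 110011010110100
Gen 10 (rule 26): 101110000100010

Answer: 101110000100010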